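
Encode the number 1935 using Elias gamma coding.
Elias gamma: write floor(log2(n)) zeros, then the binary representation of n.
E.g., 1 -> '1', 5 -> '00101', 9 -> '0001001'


num_bits = floor(log2(1935)) + 1 = 11
leading_zeros = num_bits - 1 = 10
binary(1935) = 11110001111

Elias gamma(1935) = '0000000000' + '11110001111' = 000000000011110001111 (21 bits)


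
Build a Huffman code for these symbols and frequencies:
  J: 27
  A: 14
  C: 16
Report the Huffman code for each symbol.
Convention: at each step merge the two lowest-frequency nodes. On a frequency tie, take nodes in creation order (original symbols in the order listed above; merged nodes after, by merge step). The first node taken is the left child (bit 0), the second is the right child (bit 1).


Huffman tree construction:
Step 1: Merge A(14) + C(16) = 30
Step 2: Merge J(27) + (A+C)(30) = 57
Read each symbol's code off the tree from the root (left child = 0, right child = 1).

Codes:
  J: 0 (length 1)
  A: 10 (length 2)
  C: 11 (length 2)
Average code length: 87/57 = 1.5263 bits/symbol


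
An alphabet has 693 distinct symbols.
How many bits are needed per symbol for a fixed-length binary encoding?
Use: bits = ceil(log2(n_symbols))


log2(693) = 9.4367
Bracket: 2^9 = 512 < 693 <= 2^10 = 1024
So ceil(log2(693)) = 10

bits = ceil(log2(693)) = ceil(9.4367) = 10 bits


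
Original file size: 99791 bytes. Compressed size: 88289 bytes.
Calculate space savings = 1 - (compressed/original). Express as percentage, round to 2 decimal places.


ratio = compressed/original = 88289/99791 = 0.884739
savings = 1 - ratio = 1 - 0.884739 = 0.115261
as a percentage: 0.115261 * 100 = 11.53%

Space savings = 1 - 88289/99791 = 11.53%


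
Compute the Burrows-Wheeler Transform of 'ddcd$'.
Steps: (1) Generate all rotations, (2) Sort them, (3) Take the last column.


Rotations (sorted):
  0: $ddcd -> last char: d
  1: cd$dd -> last char: d
  2: d$ddc -> last char: c
  3: dcd$d -> last char: d
  4: ddcd$ -> last char: $


BWT = ddcd$


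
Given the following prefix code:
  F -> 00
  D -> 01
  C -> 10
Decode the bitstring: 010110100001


Decoding step by step:
Bits 01 -> D
Bits 01 -> D
Bits 10 -> C
Bits 10 -> C
Bits 00 -> F
Bits 01 -> D


Decoded message: DDCCFD


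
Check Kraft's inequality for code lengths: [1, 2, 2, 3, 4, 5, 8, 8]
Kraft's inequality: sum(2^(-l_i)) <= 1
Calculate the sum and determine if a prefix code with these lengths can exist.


Sum = 2^(-1) + 2^(-2) + 2^(-2) + 2^(-3) + 2^(-4) + 2^(-5) + 2^(-8) + 2^(-8)
    = 0.5 + 0.25 + 0.25 + 0.125 + 0.0625 + 0.03125 + 0.00390625 + 0.00390625
    = 314/256 = 1.2265625
Since 1.2265625 > 1, Kraft's inequality is NOT satisfied.
A prefix code with these lengths CANNOT exist.

Kraft sum = 1.2265625. Not satisfied.


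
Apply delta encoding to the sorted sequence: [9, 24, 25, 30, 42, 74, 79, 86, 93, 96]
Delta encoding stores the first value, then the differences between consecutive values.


First value: 9
Deltas:
  24 - 9 = 15
  25 - 24 = 1
  30 - 25 = 5
  42 - 30 = 12
  74 - 42 = 32
  79 - 74 = 5
  86 - 79 = 7
  93 - 86 = 7
  96 - 93 = 3


Delta encoded: [9, 15, 1, 5, 12, 32, 5, 7, 7, 3]


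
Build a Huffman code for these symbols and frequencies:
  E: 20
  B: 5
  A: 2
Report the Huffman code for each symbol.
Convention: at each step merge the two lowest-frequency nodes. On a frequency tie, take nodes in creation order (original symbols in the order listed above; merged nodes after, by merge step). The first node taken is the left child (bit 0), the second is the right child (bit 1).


Huffman tree construction:
Step 1: Merge A(2) + B(5) = 7
Step 2: Merge (A+B)(7) + E(20) = 27
Read each symbol's code off the tree from the root (left child = 0, right child = 1).

Codes:
  E: 1 (length 1)
  B: 01 (length 2)
  A: 00 (length 2)
Average code length: 34/27 = 1.2593 bits/symbol


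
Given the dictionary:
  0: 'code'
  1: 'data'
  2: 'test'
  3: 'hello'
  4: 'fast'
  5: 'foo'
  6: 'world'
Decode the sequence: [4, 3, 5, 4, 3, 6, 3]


Look up each index in the dictionary:
  4 -> 'fast'
  3 -> 'hello'
  5 -> 'foo'
  4 -> 'fast'
  3 -> 'hello'
  6 -> 'world'
  3 -> 'hello'

Decoded: "fast hello foo fast hello world hello"


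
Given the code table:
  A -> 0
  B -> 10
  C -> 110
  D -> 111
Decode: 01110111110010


Decoding:
0 -> A
111 -> D
0 -> A
111 -> D
110 -> C
0 -> A
10 -> B


Result: ADADCAB


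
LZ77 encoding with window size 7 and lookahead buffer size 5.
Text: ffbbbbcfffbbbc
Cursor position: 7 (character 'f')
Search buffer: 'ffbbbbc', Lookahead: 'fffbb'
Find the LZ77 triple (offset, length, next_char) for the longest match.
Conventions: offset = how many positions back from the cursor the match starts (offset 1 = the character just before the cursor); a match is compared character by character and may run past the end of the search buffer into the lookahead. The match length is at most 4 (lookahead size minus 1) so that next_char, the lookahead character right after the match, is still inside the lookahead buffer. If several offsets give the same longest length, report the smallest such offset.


Try each offset into the search buffer:
  offset=1 (pos 6, char 'c'): match length 0
  offset=2 (pos 5, char 'b'): match length 0
  offset=3 (pos 4, char 'b'): match length 0
  offset=4 (pos 3, char 'b'): match length 0
  offset=5 (pos 2, char 'b'): match length 0
  offset=6 (pos 1, char 'f'): match length 1
  offset=7 (pos 0, char 'f'): match length 2
Longest match has length 2 at offset 7.
next_char = character at position 7 + 2 = 9 -> 'f'

Best match: offset=7, length=2 (matching 'ff' starting at position 0)
LZ77 triple: (7, 2, 'f')


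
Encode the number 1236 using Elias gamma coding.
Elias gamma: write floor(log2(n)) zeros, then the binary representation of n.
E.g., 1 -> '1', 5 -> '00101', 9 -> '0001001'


num_bits = floor(log2(1236)) + 1 = 11
leading_zeros = num_bits - 1 = 10
binary(1236) = 10011010100

Elias gamma(1236) = '0000000000' + '10011010100' = 000000000010011010100 (21 bits)


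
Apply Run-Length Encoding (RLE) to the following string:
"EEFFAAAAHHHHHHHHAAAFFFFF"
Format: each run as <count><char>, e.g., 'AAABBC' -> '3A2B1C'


Scanning runs left to right:
  i=0: run of 'E' x 2 -> '2E'
  i=2: run of 'F' x 2 -> '2F'
  i=4: run of 'A' x 4 -> '4A'
  i=8: run of 'H' x 8 -> '8H'
  i=16: run of 'A' x 3 -> '3A'
  i=19: run of 'F' x 5 -> '5F'

RLE = 2E2F4A8H3A5F


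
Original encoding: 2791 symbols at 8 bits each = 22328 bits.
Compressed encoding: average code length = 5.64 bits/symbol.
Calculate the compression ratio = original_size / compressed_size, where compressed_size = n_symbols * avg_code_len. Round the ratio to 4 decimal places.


original_size = n_symbols * orig_bits = 2791 * 8 = 22328 bits
compressed_size = n_symbols * avg_code_len = 2791 * 5.64 = 15741.24 bits
ratio = original_size / compressed_size = 22328 / 15741.24 = 1.4184

Compression ratio = 1.4184


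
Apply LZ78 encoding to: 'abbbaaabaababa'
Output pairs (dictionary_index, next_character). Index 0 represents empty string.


LZ78 encoding steps:
Dictionary: {0: ''}
Step 1: w='' (idx 0), next='a' -> output (0, 'a'), add 'a' as idx 1
Step 2: w='' (idx 0), next='b' -> output (0, 'b'), add 'b' as idx 2
Step 3: w='b' (idx 2), next='b' -> output (2, 'b'), add 'bb' as idx 3
Step 4: w='a' (idx 1), next='a' -> output (1, 'a'), add 'aa' as idx 4
Step 5: w='a' (idx 1), next='b' -> output (1, 'b'), add 'ab' as idx 5
Step 6: w='aa' (idx 4), next='b' -> output (4, 'b'), add 'aab' as idx 6
Step 7: w='ab' (idx 5), next='a' -> output (5, 'a'), add 'aba' as idx 7


Encoded: [(0, 'a'), (0, 'b'), (2, 'b'), (1, 'a'), (1, 'b'), (4, 'b'), (5, 'a')]


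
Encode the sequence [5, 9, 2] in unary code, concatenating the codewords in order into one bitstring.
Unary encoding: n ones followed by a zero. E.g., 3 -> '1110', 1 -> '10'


Encode each number as n ones followed by a terminating 0:
  5 -> 111110 (6 bits)
  9 -> 1111111110 (10 bits)
  2 -> 110 (3 bits)
Total length = 6 + 10 + 3 = 19 bits.

Unary([5, 9, 2]) = 1111101111111110110 (19 bits)


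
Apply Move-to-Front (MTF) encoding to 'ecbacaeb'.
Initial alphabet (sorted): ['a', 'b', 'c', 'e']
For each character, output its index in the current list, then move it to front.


MTF encoding:
'e': index 3 in ['a', 'b', 'c', 'e'] -> ['e', 'a', 'b', 'c']
'c': index 3 in ['e', 'a', 'b', 'c'] -> ['c', 'e', 'a', 'b']
'b': index 3 in ['c', 'e', 'a', 'b'] -> ['b', 'c', 'e', 'a']
'a': index 3 in ['b', 'c', 'e', 'a'] -> ['a', 'b', 'c', 'e']
'c': index 2 in ['a', 'b', 'c', 'e'] -> ['c', 'a', 'b', 'e']
'a': index 1 in ['c', 'a', 'b', 'e'] -> ['a', 'c', 'b', 'e']
'e': index 3 in ['a', 'c', 'b', 'e'] -> ['e', 'a', 'c', 'b']
'b': index 3 in ['e', 'a', 'c', 'b'] -> ['b', 'e', 'a', 'c']


Output: [3, 3, 3, 3, 2, 1, 3, 3]


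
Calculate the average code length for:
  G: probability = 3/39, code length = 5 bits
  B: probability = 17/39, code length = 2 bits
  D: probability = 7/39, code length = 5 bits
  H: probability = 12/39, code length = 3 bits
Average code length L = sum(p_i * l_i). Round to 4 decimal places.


Weighted contributions p_i * l_i:
  G: (3/39) * 5 = 15/39
  B: (17/39) * 2 = 34/39
  D: (7/39) * 5 = 35/39
  H: (12/39) * 3 = 36/39
Sum = (15 + 34 + 35 + 36)/39 = 120/39

L = 120/39 = 3.0769 bits/symbol


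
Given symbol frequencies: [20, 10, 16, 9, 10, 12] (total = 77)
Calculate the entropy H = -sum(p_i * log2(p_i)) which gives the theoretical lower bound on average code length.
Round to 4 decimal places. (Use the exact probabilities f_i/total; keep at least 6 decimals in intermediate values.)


Per-symbol terms -p_i * log2(p_i) with p_i = f_i/77:
  p = 20/77 = 0.259740: log2(p) = -1.944858, -p*log2(p) = 0.505158
  p = 10/77 = 0.129870: log2(p) = -2.944858, -p*log2(p) = 0.382449
  p = 16/77 = 0.207792: log2(p) = -2.266787, -p*log2(p) = 0.471021
  p = 9/77 = 0.116883: log2(p) = -3.096862, -p*log2(p) = 0.361971
  p = 10/77 = 0.129870: log2(p) = -2.944858, -p*log2(p) = 0.382449
  p = 12/77 = 0.155844: log2(p) = -2.681824, -p*log2(p) = 0.417947
H = 0.505158 + 0.382449 + 0.471021 + 0.361971 + 0.382449 + 0.417947 = 2.520995

H = 2.521 bits/symbol


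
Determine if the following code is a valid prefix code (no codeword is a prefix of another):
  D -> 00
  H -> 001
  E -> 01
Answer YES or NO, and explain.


Checking each pair (does one codeword prefix another?):
  D='00' vs H='001': prefix -- VIOLATION

NO -- this is NOT a valid prefix code. D (00) is a prefix of H (001).


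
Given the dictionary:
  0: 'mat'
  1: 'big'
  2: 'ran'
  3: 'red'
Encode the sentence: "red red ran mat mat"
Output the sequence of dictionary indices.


Look up each word in the dictionary:
  'red' -> 3
  'red' -> 3
  'ran' -> 2
  'mat' -> 0
  'mat' -> 0

Encoded: [3, 3, 2, 0, 0]


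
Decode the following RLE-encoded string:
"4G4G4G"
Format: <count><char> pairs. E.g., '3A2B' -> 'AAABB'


Expanding each <count><char> pair:
  4G -> 'GGGG'
  4G -> 'GGGG'
  4G -> 'GGGG'

Decoded = GGGGGGGGGGGG


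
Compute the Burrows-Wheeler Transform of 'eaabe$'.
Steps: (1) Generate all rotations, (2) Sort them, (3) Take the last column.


Rotations (sorted):
  0: $eaabe -> last char: e
  1: aabe$e -> last char: e
  2: abe$ea -> last char: a
  3: be$eaa -> last char: a
  4: e$eaab -> last char: b
  5: eaabe$ -> last char: $


BWT = eeaab$


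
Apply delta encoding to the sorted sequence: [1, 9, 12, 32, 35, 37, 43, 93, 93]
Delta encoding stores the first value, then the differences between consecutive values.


First value: 1
Deltas:
  9 - 1 = 8
  12 - 9 = 3
  32 - 12 = 20
  35 - 32 = 3
  37 - 35 = 2
  43 - 37 = 6
  93 - 43 = 50
  93 - 93 = 0


Delta encoded: [1, 8, 3, 20, 3, 2, 6, 50, 0]


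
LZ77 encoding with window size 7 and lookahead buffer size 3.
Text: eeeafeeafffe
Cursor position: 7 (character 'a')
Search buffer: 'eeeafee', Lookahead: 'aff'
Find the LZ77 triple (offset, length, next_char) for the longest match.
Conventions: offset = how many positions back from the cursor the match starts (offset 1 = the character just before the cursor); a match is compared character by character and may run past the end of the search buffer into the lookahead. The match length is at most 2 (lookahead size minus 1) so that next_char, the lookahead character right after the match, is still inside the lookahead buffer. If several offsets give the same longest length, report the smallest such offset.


Try each offset into the search buffer:
  offset=1 (pos 6, char 'e'): match length 0
  offset=2 (pos 5, char 'e'): match length 0
  offset=3 (pos 4, char 'f'): match length 0
  offset=4 (pos 3, char 'a'): match length 2
  offset=5 (pos 2, char 'e'): match length 0
  offset=6 (pos 1, char 'e'): match length 0
  offset=7 (pos 0, char 'e'): match length 0
Longest match has length 2 at offset 4.
next_char = character at position 7 + 2 = 9 -> 'f'

Best match: offset=4, length=2 (matching 'af' starting at position 3)
LZ77 triple: (4, 2, 'f')


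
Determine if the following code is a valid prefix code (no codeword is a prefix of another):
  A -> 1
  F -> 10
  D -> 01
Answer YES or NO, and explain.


Checking each pair (does one codeword prefix another?):
  A='1' vs F='10': prefix -- VIOLATION

NO -- this is NOT a valid prefix code. A (1) is a prefix of F (10).


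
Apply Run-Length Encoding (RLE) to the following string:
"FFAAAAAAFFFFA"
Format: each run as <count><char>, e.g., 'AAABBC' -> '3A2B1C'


Scanning runs left to right:
  i=0: run of 'F' x 2 -> '2F'
  i=2: run of 'A' x 6 -> '6A'
  i=8: run of 'F' x 4 -> '4F'
  i=12: run of 'A' x 1 -> '1A'

RLE = 2F6A4F1A


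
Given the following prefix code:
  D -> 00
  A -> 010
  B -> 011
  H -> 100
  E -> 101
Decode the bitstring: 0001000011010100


Decoding step by step:
Bits 00 -> D
Bits 010 -> A
Bits 00 -> D
Bits 011 -> B
Bits 010 -> A
Bits 100 -> H


Decoded message: DADBAH


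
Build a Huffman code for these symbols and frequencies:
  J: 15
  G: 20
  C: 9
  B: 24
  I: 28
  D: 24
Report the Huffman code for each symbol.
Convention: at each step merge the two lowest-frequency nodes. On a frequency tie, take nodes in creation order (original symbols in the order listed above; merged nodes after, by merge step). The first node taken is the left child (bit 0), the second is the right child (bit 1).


Huffman tree construction:
Step 1: Merge C(9) + J(15) = 24
Step 2: Merge G(20) + B(24) = 44
Step 3: Merge D(24) + (C+J)(24) = 48
Step 4: Merge I(28) + (G+B)(44) = 72
Step 5: Merge (D+(C+J))(48) + (I+(G+B))(72) = 120
Read each symbol's code off the tree from the root (left child = 0, right child = 1).

Codes:
  J: 011 (length 3)
  G: 110 (length 3)
  C: 010 (length 3)
  B: 111 (length 3)
  I: 10 (length 2)
  D: 00 (length 2)
Average code length: 308/120 = 2.5667 bits/symbol


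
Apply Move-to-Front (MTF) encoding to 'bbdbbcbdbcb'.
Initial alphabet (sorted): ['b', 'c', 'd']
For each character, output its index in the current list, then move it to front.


MTF encoding:
'b': index 0 in ['b', 'c', 'd'] -> ['b', 'c', 'd']
'b': index 0 in ['b', 'c', 'd'] -> ['b', 'c', 'd']
'd': index 2 in ['b', 'c', 'd'] -> ['d', 'b', 'c']
'b': index 1 in ['d', 'b', 'c'] -> ['b', 'd', 'c']
'b': index 0 in ['b', 'd', 'c'] -> ['b', 'd', 'c']
'c': index 2 in ['b', 'd', 'c'] -> ['c', 'b', 'd']
'b': index 1 in ['c', 'b', 'd'] -> ['b', 'c', 'd']
'd': index 2 in ['b', 'c', 'd'] -> ['d', 'b', 'c']
'b': index 1 in ['d', 'b', 'c'] -> ['b', 'd', 'c']
'c': index 2 in ['b', 'd', 'c'] -> ['c', 'b', 'd']
'b': index 1 in ['c', 'b', 'd'] -> ['b', 'c', 'd']


Output: [0, 0, 2, 1, 0, 2, 1, 2, 1, 2, 1]


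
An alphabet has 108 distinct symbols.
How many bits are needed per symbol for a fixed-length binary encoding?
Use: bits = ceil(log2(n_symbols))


log2(108) = 6.7549
Bracket: 2^6 = 64 < 108 <= 2^7 = 128
So ceil(log2(108)) = 7

bits = ceil(log2(108)) = ceil(6.7549) = 7 bits


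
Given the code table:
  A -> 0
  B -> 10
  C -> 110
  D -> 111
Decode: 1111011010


Decoding:
111 -> D
10 -> B
110 -> C
10 -> B


Result: DBCB


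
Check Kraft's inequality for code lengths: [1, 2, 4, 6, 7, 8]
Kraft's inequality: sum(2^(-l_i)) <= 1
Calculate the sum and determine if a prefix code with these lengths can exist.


Sum = 2^(-1) + 2^(-2) + 2^(-4) + 2^(-6) + 2^(-7) + 2^(-8)
    = 0.5 + 0.25 + 0.0625 + 0.015625 + 0.0078125 + 0.00390625
    = 215/256 = 0.83984375
Since 0.83984375 <= 1, Kraft's inequality IS satisfied.
A prefix code with these lengths CAN exist.

Kraft sum = 0.83984375. Satisfied.


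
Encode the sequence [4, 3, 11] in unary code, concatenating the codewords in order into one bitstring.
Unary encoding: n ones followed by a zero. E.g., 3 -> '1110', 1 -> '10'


Encode each number as n ones followed by a terminating 0:
  4 -> 11110 (5 bits)
  3 -> 1110 (4 bits)
  11 -> 111111111110 (12 bits)
Total length = 5 + 4 + 12 = 21 bits.

Unary([4, 3, 11]) = 111101110111111111110 (21 bits)


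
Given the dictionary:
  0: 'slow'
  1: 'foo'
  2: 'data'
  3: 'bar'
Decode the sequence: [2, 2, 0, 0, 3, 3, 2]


Look up each index in the dictionary:
  2 -> 'data'
  2 -> 'data'
  0 -> 'slow'
  0 -> 'slow'
  3 -> 'bar'
  3 -> 'bar'
  2 -> 'data'

Decoded: "data data slow slow bar bar data"


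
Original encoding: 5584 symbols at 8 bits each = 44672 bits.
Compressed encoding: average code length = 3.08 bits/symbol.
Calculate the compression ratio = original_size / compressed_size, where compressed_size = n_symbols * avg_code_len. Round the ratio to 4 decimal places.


original_size = n_symbols * orig_bits = 5584 * 8 = 44672 bits
compressed_size = n_symbols * avg_code_len = 5584 * 3.08 = 17198.72 bits
ratio = original_size / compressed_size = 44672 / 17198.72 = 2.5974

Compression ratio = 2.5974


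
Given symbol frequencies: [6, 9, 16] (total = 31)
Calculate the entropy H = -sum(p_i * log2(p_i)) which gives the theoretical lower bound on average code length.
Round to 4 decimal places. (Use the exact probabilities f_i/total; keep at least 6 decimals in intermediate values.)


Per-symbol terms -p_i * log2(p_i) with p_i = f_i/31:
  p = 6/31 = 0.193548: log2(p) = -2.369234, -p*log2(p) = 0.458561
  p = 9/31 = 0.290323: log2(p) = -1.784271, -p*log2(p) = 0.518014
  p = 16/31 = 0.516129: log2(p) = -0.954196, -p*log2(p) = 0.492488
H = 0.458561 + 0.518014 + 0.492488 = 1.469063

H = 1.4691 bits/symbol


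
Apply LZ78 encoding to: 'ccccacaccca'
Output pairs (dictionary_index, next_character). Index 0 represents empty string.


LZ78 encoding steps:
Dictionary: {0: ''}
Step 1: w='' (idx 0), next='c' -> output (0, 'c'), add 'c' as idx 1
Step 2: w='c' (idx 1), next='c' -> output (1, 'c'), add 'cc' as idx 2
Step 3: w='c' (idx 1), next='a' -> output (1, 'a'), add 'ca' as idx 3
Step 4: w='ca' (idx 3), next='c' -> output (3, 'c'), add 'cac' as idx 4
Step 5: w='cc' (idx 2), next='a' -> output (2, 'a'), add 'cca' as idx 5


Encoded: [(0, 'c'), (1, 'c'), (1, 'a'), (3, 'c'), (2, 'a')]


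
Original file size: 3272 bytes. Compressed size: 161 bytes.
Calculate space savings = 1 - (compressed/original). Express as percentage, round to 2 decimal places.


ratio = compressed/original = 161/3272 = 0.049205
savings = 1 - ratio = 1 - 0.049205 = 0.950795
as a percentage: 0.950795 * 100 = 95.08%

Space savings = 1 - 161/3272 = 95.08%


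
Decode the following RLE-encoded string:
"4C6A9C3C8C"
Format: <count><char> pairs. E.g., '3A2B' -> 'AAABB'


Expanding each <count><char> pair:
  4C -> 'CCCC'
  6A -> 'AAAAAA'
  9C -> 'CCCCCCCCC'
  3C -> 'CCC'
  8C -> 'CCCCCCCC'

Decoded = CCCCAAAAAACCCCCCCCCCCCCCCCCCCC


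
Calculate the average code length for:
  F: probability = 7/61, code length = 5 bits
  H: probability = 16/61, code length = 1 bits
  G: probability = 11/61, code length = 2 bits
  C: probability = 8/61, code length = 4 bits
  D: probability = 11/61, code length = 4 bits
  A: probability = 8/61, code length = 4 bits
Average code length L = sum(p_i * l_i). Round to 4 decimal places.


Weighted contributions p_i * l_i:
  F: (7/61) * 5 = 35/61
  H: (16/61) * 1 = 16/61
  G: (11/61) * 2 = 22/61
  C: (8/61) * 4 = 32/61
  D: (11/61) * 4 = 44/61
  A: (8/61) * 4 = 32/61
Sum = (35 + 16 + 22 + 32 + 44 + 32)/61 = 181/61

L = 181/61 = 2.9672 bits/symbol


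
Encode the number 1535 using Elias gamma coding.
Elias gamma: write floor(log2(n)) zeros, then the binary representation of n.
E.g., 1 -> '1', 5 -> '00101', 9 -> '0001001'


num_bits = floor(log2(1535)) + 1 = 11
leading_zeros = num_bits - 1 = 10
binary(1535) = 10111111111

Elias gamma(1535) = '0000000000' + '10111111111' = 000000000010111111111 (21 bits)


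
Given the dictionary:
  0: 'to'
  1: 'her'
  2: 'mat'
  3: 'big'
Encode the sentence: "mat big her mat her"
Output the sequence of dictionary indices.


Look up each word in the dictionary:
  'mat' -> 2
  'big' -> 3
  'her' -> 1
  'mat' -> 2
  'her' -> 1

Encoded: [2, 3, 1, 2, 1]


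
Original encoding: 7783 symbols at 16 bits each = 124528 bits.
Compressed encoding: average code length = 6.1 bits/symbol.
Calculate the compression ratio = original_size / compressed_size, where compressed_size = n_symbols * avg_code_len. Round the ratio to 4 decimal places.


original_size = n_symbols * orig_bits = 7783 * 16 = 124528 bits
compressed_size = n_symbols * avg_code_len = 7783 * 6.1 = 47476.3 bits
ratio = original_size / compressed_size = 124528 / 47476.3 = 2.623

Compression ratio = 2.623


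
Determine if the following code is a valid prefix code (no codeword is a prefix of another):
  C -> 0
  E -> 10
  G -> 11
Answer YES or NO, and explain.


Checking each pair (does one codeword prefix another?):
  C='0' vs E='10': no prefix
  C='0' vs G='11': no prefix
  E='10' vs C='0': no prefix
  E='10' vs G='11': no prefix
  G='11' vs C='0': no prefix
  G='11' vs E='10': no prefix
No violation found over all pairs.

YES -- this is a valid prefix code. No codeword is a prefix of any other codeword.


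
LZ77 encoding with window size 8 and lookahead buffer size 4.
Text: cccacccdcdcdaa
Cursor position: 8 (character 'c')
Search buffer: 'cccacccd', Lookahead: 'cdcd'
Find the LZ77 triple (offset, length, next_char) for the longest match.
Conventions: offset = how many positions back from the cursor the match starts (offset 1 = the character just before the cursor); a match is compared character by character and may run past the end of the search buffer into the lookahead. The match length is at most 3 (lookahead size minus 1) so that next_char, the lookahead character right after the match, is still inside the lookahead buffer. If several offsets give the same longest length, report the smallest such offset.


Try each offset into the search buffer:
  offset=1 (pos 7, char 'd'): match length 0
  offset=2 (pos 6, char 'c'): match length 3
  offset=3 (pos 5, char 'c'): match length 1
  offset=4 (pos 4, char 'c'): match length 1
  offset=5 (pos 3, char 'a'): match length 0
  offset=6 (pos 2, char 'c'): match length 1
  offset=7 (pos 1, char 'c'): match length 1
  offset=8 (pos 0, char 'c'): match length 1
Longest match has length 3 at offset 2.
next_char = character at position 8 + 3 = 11 -> 'd'

Best match: offset=2, length=3 (matching 'cdc' starting at position 6)
LZ77 triple: (2, 3, 'd')


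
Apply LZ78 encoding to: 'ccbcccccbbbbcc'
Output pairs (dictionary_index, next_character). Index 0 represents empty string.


LZ78 encoding steps:
Dictionary: {0: ''}
Step 1: w='' (idx 0), next='c' -> output (0, 'c'), add 'c' as idx 1
Step 2: w='c' (idx 1), next='b' -> output (1, 'b'), add 'cb' as idx 2
Step 3: w='c' (idx 1), next='c' -> output (1, 'c'), add 'cc' as idx 3
Step 4: w='cc' (idx 3), next='c' -> output (3, 'c'), add 'ccc' as idx 4
Step 5: w='' (idx 0), next='b' -> output (0, 'b'), add 'b' as idx 5
Step 6: w='b' (idx 5), next='b' -> output (5, 'b'), add 'bb' as idx 6
Step 7: w='b' (idx 5), next='c' -> output (5, 'c'), add 'bc' as idx 7
Step 8: w='c' (idx 1), end of input -> output (1, '')


Encoded: [(0, 'c'), (1, 'b'), (1, 'c'), (3, 'c'), (0, 'b'), (5, 'b'), (5, 'c'), (1, '')]


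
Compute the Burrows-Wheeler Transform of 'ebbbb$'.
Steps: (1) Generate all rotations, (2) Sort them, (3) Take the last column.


Rotations (sorted):
  0: $ebbbb -> last char: b
  1: b$ebbb -> last char: b
  2: bb$ebb -> last char: b
  3: bbb$eb -> last char: b
  4: bbbb$e -> last char: e
  5: ebbbb$ -> last char: $


BWT = bbbbe$


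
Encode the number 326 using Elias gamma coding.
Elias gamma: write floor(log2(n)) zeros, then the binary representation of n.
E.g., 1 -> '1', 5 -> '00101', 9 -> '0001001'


num_bits = floor(log2(326)) + 1 = 9
leading_zeros = num_bits - 1 = 8
binary(326) = 101000110

Elias gamma(326) = '00000000' + '101000110' = 00000000101000110 (17 bits)


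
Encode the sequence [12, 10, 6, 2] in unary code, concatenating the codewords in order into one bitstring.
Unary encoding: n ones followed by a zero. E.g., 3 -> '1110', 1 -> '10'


Encode each number as n ones followed by a terminating 0:
  12 -> 1111111111110 (13 bits)
  10 -> 11111111110 (11 bits)
  6 -> 1111110 (7 bits)
  2 -> 110 (3 bits)
Total length = 13 + 11 + 7 + 3 = 34 bits.

Unary([12, 10, 6, 2]) = 1111111111110111111111101111110110 (34 bits)


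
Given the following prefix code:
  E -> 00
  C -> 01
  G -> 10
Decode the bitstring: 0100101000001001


Decoding step by step:
Bits 01 -> C
Bits 00 -> E
Bits 10 -> G
Bits 10 -> G
Bits 00 -> E
Bits 00 -> E
Bits 10 -> G
Bits 01 -> C


Decoded message: CEGGEEGC


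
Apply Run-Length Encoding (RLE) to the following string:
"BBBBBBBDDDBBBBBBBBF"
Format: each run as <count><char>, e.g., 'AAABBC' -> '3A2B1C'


Scanning runs left to right:
  i=0: run of 'B' x 7 -> '7B'
  i=7: run of 'D' x 3 -> '3D'
  i=10: run of 'B' x 8 -> '8B'
  i=18: run of 'F' x 1 -> '1F'

RLE = 7B3D8B1F


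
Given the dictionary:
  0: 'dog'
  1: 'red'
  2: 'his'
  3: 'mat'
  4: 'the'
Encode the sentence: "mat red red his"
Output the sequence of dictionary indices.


Look up each word in the dictionary:
  'mat' -> 3
  'red' -> 1
  'red' -> 1
  'his' -> 2

Encoded: [3, 1, 1, 2]


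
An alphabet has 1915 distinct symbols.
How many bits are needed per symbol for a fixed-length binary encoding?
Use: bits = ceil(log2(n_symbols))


log2(1915) = 10.9031
Bracket: 2^10 = 1024 < 1915 <= 2^11 = 2048
So ceil(log2(1915)) = 11

bits = ceil(log2(1915)) = ceil(10.9031) = 11 bits


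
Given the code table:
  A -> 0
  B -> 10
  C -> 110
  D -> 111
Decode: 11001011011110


Decoding:
110 -> C
0 -> A
10 -> B
110 -> C
111 -> D
10 -> B


Result: CABCDB


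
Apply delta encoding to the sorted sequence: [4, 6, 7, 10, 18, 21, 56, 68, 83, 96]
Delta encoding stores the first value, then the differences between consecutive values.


First value: 4
Deltas:
  6 - 4 = 2
  7 - 6 = 1
  10 - 7 = 3
  18 - 10 = 8
  21 - 18 = 3
  56 - 21 = 35
  68 - 56 = 12
  83 - 68 = 15
  96 - 83 = 13


Delta encoded: [4, 2, 1, 3, 8, 3, 35, 12, 15, 13]


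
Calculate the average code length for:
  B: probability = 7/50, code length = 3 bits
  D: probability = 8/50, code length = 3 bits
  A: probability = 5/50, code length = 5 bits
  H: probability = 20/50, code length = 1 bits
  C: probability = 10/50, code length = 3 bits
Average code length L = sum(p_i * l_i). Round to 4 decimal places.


Weighted contributions p_i * l_i:
  B: (7/50) * 3 = 21/50
  D: (8/50) * 3 = 24/50
  A: (5/50) * 5 = 25/50
  H: (20/50) * 1 = 20/50
  C: (10/50) * 3 = 30/50
Sum = (21 + 24 + 25 + 20 + 30)/50 = 120/50

L = 120/50 = 2.4000 bits/symbol


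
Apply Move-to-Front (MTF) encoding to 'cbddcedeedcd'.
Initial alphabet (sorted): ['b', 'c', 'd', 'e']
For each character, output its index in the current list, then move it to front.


MTF encoding:
'c': index 1 in ['b', 'c', 'd', 'e'] -> ['c', 'b', 'd', 'e']
'b': index 1 in ['c', 'b', 'd', 'e'] -> ['b', 'c', 'd', 'e']
'd': index 2 in ['b', 'c', 'd', 'e'] -> ['d', 'b', 'c', 'e']
'd': index 0 in ['d', 'b', 'c', 'e'] -> ['d', 'b', 'c', 'e']
'c': index 2 in ['d', 'b', 'c', 'e'] -> ['c', 'd', 'b', 'e']
'e': index 3 in ['c', 'd', 'b', 'e'] -> ['e', 'c', 'd', 'b']
'd': index 2 in ['e', 'c', 'd', 'b'] -> ['d', 'e', 'c', 'b']
'e': index 1 in ['d', 'e', 'c', 'b'] -> ['e', 'd', 'c', 'b']
'e': index 0 in ['e', 'd', 'c', 'b'] -> ['e', 'd', 'c', 'b']
'd': index 1 in ['e', 'd', 'c', 'b'] -> ['d', 'e', 'c', 'b']
'c': index 2 in ['d', 'e', 'c', 'b'] -> ['c', 'd', 'e', 'b']
'd': index 1 in ['c', 'd', 'e', 'b'] -> ['d', 'c', 'e', 'b']


Output: [1, 1, 2, 0, 2, 3, 2, 1, 0, 1, 2, 1]


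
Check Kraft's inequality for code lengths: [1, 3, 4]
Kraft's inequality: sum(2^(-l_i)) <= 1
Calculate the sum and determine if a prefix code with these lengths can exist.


Sum = 2^(-1) + 2^(-3) + 2^(-4)
    = 0.5 + 0.125 + 0.0625
    = 11/16 = 0.6875
Since 0.6875 <= 1, Kraft's inequality IS satisfied.
A prefix code with these lengths CAN exist.

Kraft sum = 0.6875. Satisfied.


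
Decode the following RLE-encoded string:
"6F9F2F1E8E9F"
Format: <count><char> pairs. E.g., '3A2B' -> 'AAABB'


Expanding each <count><char> pair:
  6F -> 'FFFFFF'
  9F -> 'FFFFFFFFF'
  2F -> 'FF'
  1E -> 'E'
  8E -> 'EEEEEEEE'
  9F -> 'FFFFFFFFF'

Decoded = FFFFFFFFFFFFFFFFFEEEEEEEEEFFFFFFFFF


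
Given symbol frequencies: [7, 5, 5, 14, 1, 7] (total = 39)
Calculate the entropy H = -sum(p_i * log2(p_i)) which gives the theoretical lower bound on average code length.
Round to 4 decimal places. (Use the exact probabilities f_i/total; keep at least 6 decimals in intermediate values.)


Per-symbol terms -p_i * log2(p_i) with p_i = f_i/39:
  p = 7/39 = 0.179487: log2(p) = -2.478047, -p*log2(p) = 0.444778
  p = 5/39 = 0.128205: log2(p) = -2.963474, -p*log2(p) = 0.379933
  p = 5/39 = 0.128205: log2(p) = -2.963474, -p*log2(p) = 0.379933
  p = 14/39 = 0.358974: log2(p) = -1.478047, -p*log2(p) = 0.530581
  p = 1/39 = 0.025641: log2(p) = -5.285402, -p*log2(p) = 0.135523
  p = 7/39 = 0.179487: log2(p) = -2.478047, -p*log2(p) = 0.444778
H = 0.444778 + 0.379933 + 0.379933 + 0.530581 + 0.135523 + 0.444778 = 2.315526

H = 2.3155 bits/symbol


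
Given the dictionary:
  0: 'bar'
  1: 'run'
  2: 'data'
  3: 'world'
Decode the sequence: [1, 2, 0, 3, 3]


Look up each index in the dictionary:
  1 -> 'run'
  2 -> 'data'
  0 -> 'bar'
  3 -> 'world'
  3 -> 'world'

Decoded: "run data bar world world"


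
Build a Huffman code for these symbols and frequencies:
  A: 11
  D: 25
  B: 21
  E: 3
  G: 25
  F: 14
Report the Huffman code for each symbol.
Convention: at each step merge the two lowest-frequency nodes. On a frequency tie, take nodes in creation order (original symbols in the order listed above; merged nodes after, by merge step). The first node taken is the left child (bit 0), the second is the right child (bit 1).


Huffman tree construction:
Step 1: Merge E(3) + A(11) = 14
Step 2: Merge F(14) + (E+A)(14) = 28
Step 3: Merge B(21) + D(25) = 46
Step 4: Merge G(25) + (F+(E+A))(28) = 53
Step 5: Merge (B+D)(46) + (G+(F+(E+A)))(53) = 99
Read each symbol's code off the tree from the root (left child = 0, right child = 1).

Codes:
  A: 1111 (length 4)
  D: 01 (length 2)
  B: 00 (length 2)
  E: 1110 (length 4)
  G: 10 (length 2)
  F: 110 (length 3)
Average code length: 240/99 = 2.4242 bits/symbol


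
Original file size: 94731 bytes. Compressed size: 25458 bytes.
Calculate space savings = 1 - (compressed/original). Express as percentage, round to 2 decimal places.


ratio = compressed/original = 25458/94731 = 0.26874
savings = 1 - ratio = 1 - 0.26874 = 0.73126
as a percentage: 0.73126 * 100 = 73.13%

Space savings = 1 - 25458/94731 = 73.13%


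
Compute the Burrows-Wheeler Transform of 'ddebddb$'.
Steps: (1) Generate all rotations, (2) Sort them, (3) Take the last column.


Rotations (sorted):
  0: $ddebddb -> last char: b
  1: b$ddebdd -> last char: d
  2: bddb$dde -> last char: e
  3: db$ddebd -> last char: d
  4: ddb$ddeb -> last char: b
  5: ddebddb$ -> last char: $
  6: debddb$d -> last char: d
  7: ebddb$dd -> last char: d


BWT = bdedb$dd


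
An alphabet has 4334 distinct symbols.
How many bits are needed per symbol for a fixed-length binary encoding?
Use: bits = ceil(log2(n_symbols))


log2(4334) = 12.0815
Bracket: 2^12 = 4096 < 4334 <= 2^13 = 8192
So ceil(log2(4334)) = 13

bits = ceil(log2(4334)) = ceil(12.0815) = 13 bits


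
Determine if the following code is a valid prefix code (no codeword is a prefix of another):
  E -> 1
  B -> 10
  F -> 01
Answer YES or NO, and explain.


Checking each pair (does one codeword prefix another?):
  E='1' vs B='10': prefix -- VIOLATION

NO -- this is NOT a valid prefix code. E (1) is a prefix of B (10).


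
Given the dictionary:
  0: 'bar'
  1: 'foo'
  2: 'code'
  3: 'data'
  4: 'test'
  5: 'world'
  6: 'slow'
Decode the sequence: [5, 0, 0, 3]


Look up each index in the dictionary:
  5 -> 'world'
  0 -> 'bar'
  0 -> 'bar'
  3 -> 'data'

Decoded: "world bar bar data"


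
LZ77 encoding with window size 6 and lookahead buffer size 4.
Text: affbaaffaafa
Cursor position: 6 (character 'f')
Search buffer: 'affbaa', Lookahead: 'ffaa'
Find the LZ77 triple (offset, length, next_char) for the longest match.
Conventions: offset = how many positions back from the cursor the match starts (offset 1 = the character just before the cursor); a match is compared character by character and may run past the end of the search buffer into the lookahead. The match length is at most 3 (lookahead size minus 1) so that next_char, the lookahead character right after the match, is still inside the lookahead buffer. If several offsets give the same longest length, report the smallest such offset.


Try each offset into the search buffer:
  offset=1 (pos 5, char 'a'): match length 0
  offset=2 (pos 4, char 'a'): match length 0
  offset=3 (pos 3, char 'b'): match length 0
  offset=4 (pos 2, char 'f'): match length 1
  offset=5 (pos 1, char 'f'): match length 2
  offset=6 (pos 0, char 'a'): match length 0
Longest match has length 2 at offset 5.
next_char = character at position 6 + 2 = 8 -> 'a'

Best match: offset=5, length=2 (matching 'ff' starting at position 1)
LZ77 triple: (5, 2, 'a')


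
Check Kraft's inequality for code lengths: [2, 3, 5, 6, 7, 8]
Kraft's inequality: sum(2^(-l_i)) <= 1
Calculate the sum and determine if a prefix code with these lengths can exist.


Sum = 2^(-2) + 2^(-3) + 2^(-5) + 2^(-6) + 2^(-7) + 2^(-8)
    = 0.25 + 0.125 + 0.03125 + 0.015625 + 0.0078125 + 0.00390625
    = 111/256 = 0.43359375
Since 0.43359375 <= 1, Kraft's inequality IS satisfied.
A prefix code with these lengths CAN exist.

Kraft sum = 0.43359375. Satisfied.


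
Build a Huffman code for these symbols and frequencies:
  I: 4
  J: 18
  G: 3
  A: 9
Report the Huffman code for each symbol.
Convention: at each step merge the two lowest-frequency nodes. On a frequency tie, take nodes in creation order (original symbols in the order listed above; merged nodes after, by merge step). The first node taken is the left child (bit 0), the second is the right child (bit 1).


Huffman tree construction:
Step 1: Merge G(3) + I(4) = 7
Step 2: Merge (G+I)(7) + A(9) = 16
Step 3: Merge ((G+I)+A)(16) + J(18) = 34
Read each symbol's code off the tree from the root (left child = 0, right child = 1).

Codes:
  I: 001 (length 3)
  J: 1 (length 1)
  G: 000 (length 3)
  A: 01 (length 2)
Average code length: 57/34 = 1.6765 bits/symbol


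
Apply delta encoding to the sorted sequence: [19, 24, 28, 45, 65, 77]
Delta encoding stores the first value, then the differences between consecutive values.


First value: 19
Deltas:
  24 - 19 = 5
  28 - 24 = 4
  45 - 28 = 17
  65 - 45 = 20
  77 - 65 = 12


Delta encoded: [19, 5, 4, 17, 20, 12]


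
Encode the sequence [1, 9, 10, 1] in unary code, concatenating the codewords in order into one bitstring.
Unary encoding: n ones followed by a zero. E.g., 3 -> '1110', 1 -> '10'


Encode each number as n ones followed by a terminating 0:
  1 -> 10 (2 bits)
  9 -> 1111111110 (10 bits)
  10 -> 11111111110 (11 bits)
  1 -> 10 (2 bits)
Total length = 2 + 10 + 11 + 2 = 25 bits.

Unary([1, 9, 10, 1]) = 1011111111101111111111010 (25 bits)


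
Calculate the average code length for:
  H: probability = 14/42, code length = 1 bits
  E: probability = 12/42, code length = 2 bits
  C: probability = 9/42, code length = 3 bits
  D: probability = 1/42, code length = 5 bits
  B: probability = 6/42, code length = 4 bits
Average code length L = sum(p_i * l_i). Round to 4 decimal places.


Weighted contributions p_i * l_i:
  H: (14/42) * 1 = 14/42
  E: (12/42) * 2 = 24/42
  C: (9/42) * 3 = 27/42
  D: (1/42) * 5 = 5/42
  B: (6/42) * 4 = 24/42
Sum = (14 + 24 + 27 + 5 + 24)/42 = 94/42

L = 94/42 = 2.2381 bits/symbol


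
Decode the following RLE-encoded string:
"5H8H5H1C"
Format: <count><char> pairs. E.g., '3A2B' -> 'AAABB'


Expanding each <count><char> pair:
  5H -> 'HHHHH'
  8H -> 'HHHHHHHH'
  5H -> 'HHHHH'
  1C -> 'C'

Decoded = HHHHHHHHHHHHHHHHHHC


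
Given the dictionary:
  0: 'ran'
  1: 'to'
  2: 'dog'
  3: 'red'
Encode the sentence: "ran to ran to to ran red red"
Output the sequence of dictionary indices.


Look up each word in the dictionary:
  'ran' -> 0
  'to' -> 1
  'ran' -> 0
  'to' -> 1
  'to' -> 1
  'ran' -> 0
  'red' -> 3
  'red' -> 3

Encoded: [0, 1, 0, 1, 1, 0, 3, 3]


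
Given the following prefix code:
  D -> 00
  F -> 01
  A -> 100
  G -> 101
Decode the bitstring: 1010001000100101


Decoding step by step:
Bits 101 -> G
Bits 00 -> D
Bits 01 -> F
Bits 00 -> D
Bits 01 -> F
Bits 00 -> D
Bits 101 -> G


Decoded message: GDFDFDG


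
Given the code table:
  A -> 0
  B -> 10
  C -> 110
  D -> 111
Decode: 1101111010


Decoding:
110 -> C
111 -> D
10 -> B
10 -> B


Result: CDBB


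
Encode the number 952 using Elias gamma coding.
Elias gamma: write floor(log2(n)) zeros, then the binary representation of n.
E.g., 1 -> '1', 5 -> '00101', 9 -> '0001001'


num_bits = floor(log2(952)) + 1 = 10
leading_zeros = num_bits - 1 = 9
binary(952) = 1110111000

Elias gamma(952) = '000000000' + '1110111000' = 0000000001110111000 (19 bits)


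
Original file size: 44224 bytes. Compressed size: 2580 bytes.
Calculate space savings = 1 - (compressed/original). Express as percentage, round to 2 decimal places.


ratio = compressed/original = 2580/44224 = 0.058339
savings = 1 - ratio = 1 - 0.058339 = 0.941661
as a percentage: 0.941661 * 100 = 94.17%

Space savings = 1 - 2580/44224 = 94.17%


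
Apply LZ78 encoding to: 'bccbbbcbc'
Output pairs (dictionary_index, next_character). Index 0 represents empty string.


LZ78 encoding steps:
Dictionary: {0: ''}
Step 1: w='' (idx 0), next='b' -> output (0, 'b'), add 'b' as idx 1
Step 2: w='' (idx 0), next='c' -> output (0, 'c'), add 'c' as idx 2
Step 3: w='c' (idx 2), next='b' -> output (2, 'b'), add 'cb' as idx 3
Step 4: w='b' (idx 1), next='b' -> output (1, 'b'), add 'bb' as idx 4
Step 5: w='cb' (idx 3), next='c' -> output (3, 'c'), add 'cbc' as idx 5


Encoded: [(0, 'b'), (0, 'c'), (2, 'b'), (1, 'b'), (3, 'c')]


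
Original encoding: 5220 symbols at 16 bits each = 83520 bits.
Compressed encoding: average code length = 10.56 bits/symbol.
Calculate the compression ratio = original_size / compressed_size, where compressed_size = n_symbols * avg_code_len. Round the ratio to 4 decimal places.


original_size = n_symbols * orig_bits = 5220 * 16 = 83520 bits
compressed_size = n_symbols * avg_code_len = 5220 * 10.56 = 55123.2 bits
ratio = original_size / compressed_size = 83520 / 55123.2 = 1.5152

Compression ratio = 1.5152


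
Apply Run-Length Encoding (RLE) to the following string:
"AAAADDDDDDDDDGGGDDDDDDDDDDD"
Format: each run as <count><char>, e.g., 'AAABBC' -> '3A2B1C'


Scanning runs left to right:
  i=0: run of 'A' x 4 -> '4A'
  i=4: run of 'D' x 9 -> '9D'
  i=13: run of 'G' x 3 -> '3G'
  i=16: run of 'D' x 11 -> '11D'

RLE = 4A9D3G11D


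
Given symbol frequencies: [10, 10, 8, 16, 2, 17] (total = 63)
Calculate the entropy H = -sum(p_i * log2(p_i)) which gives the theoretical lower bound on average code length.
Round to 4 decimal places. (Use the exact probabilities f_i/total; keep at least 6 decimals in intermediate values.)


Per-symbol terms -p_i * log2(p_i) with p_i = f_i/63:
  p = 10/63 = 0.158730: log2(p) = -2.655352, -p*log2(p) = 0.421484
  p = 10/63 = 0.158730: log2(p) = -2.655352, -p*log2(p) = 0.421484
  p = 8/63 = 0.126984: log2(p) = -2.977280, -p*log2(p) = 0.378067
  p = 16/63 = 0.253968: log2(p) = -1.977280, -p*log2(p) = 0.502166
  p = 2/63 = 0.031746: log2(p) = -4.977280, -p*log2(p) = 0.158009
  p = 17/63 = 0.269841: log2(p) = -1.889817, -p*log2(p) = 0.509951
H = 0.421484 + 0.421484 + 0.378067 + 0.502166 + 0.158009 + 0.509951 = 2.391161

H = 2.3912 bits/symbol
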